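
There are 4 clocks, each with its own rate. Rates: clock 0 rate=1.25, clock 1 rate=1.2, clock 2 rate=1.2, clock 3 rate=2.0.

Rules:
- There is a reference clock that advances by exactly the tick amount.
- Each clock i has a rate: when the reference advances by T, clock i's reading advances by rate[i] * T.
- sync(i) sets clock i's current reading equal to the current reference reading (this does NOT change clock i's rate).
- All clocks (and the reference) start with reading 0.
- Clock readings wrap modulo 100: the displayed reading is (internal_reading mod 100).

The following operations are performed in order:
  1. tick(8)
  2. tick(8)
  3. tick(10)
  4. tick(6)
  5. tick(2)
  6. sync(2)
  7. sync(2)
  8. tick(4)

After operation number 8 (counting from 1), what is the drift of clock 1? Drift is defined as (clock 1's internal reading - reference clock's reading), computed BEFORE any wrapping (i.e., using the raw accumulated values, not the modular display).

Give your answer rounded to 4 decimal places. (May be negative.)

After op 1 tick(8): ref=8.0000 raw=[10.0000 9.6000 9.6000 16.0000]
After op 2 tick(8): ref=16.0000 raw=[20.0000 19.2000 19.2000 32.0000]
After op 3 tick(10): ref=26.0000 raw=[32.5000 31.2000 31.2000 52.0000]
After op 4 tick(6): ref=32.0000 raw=[40.0000 38.4000 38.4000 64.0000]
After op 5 tick(2): ref=34.0000 raw=[42.5000 40.8000 40.8000 68.0000]
After op 6 sync(2): ref=34.0000 raw=[42.5000 40.8000 34.0000 68.0000]
After op 7 sync(2): ref=34.0000 raw=[42.5000 40.8000 34.0000 68.0000]
After op 8 tick(4): ref=38.0000 raw=[47.5000 45.6000 38.8000 76.0000]
Drift of clock 1 after op 8: 45.6000 - 38.0000 = 7.6000

Answer: 7.6000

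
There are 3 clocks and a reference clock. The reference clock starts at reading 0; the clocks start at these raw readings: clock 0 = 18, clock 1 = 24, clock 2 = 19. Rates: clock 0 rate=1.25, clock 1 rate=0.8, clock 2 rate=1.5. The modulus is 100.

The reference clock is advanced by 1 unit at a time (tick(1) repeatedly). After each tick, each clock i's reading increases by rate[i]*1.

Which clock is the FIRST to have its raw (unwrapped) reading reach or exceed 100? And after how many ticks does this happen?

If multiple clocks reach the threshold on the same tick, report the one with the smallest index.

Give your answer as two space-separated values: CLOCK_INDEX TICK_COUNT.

Answer: 2 54

Derivation:
clock 0: start=18, rate=1.25, needs 100-18 = 82; ticks = ceil(82/1.25) = ceil(65.6000) = 66; reading at tick 66 = 18 + 1.25*66 = 100.5000
clock 1: start=24, rate=0.8, needs 100-24 = 76; ticks = ceil(76/0.8) = ceil(95.0000) = 95; reading at tick 95 = 24 + 0.8*95 = 100.0000
clock 2: start=19, rate=1.5, needs 100-19 = 81; ticks = ceil(81/1.5) = ceil(54.0000) = 54; reading at tick 54 = 19 + 1.5*54 = 100.0000
Minimum tick count = 54; winners = [2]; smallest index = 2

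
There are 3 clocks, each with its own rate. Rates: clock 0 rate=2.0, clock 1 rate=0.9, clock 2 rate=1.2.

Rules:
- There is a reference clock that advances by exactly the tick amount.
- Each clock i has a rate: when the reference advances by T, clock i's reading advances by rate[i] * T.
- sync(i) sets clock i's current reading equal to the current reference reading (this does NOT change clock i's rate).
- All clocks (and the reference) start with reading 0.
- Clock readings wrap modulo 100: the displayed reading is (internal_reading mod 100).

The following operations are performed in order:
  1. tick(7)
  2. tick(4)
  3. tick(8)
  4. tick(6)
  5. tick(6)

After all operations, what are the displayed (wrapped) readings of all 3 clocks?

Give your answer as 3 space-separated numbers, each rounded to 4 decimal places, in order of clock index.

After op 1 tick(7): ref=7.0000 raw=[14.0000 6.3000 8.4000]
After op 2 tick(4): ref=11.0000 raw=[22.0000 9.9000 13.2000]
After op 3 tick(8): ref=19.0000 raw=[38.0000 17.1000 22.8000]
After op 4 tick(6): ref=25.0000 raw=[50.0000 22.5000 30.0000]
After op 5 tick(6): ref=31.0000 raw=[62.0000 27.9000 37.2000]
Wrap final raw readings (mod 100): 62.0000 mod 100 = 62.0000; 27.9000 mod 100 = 27.9000; 37.2000 mod 100 = 37.2000

Answer: 62.0000 27.9000 37.2000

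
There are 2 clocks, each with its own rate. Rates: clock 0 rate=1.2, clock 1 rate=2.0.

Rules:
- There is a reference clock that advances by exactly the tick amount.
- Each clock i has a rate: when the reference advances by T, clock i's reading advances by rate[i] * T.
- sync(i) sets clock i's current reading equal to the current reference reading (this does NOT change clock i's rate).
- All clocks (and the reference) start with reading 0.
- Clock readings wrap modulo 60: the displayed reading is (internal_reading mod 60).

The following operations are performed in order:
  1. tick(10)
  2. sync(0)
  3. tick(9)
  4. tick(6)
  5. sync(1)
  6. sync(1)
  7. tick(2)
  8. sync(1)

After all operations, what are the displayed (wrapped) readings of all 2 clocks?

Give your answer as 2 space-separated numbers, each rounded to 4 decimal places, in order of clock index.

Answer: 30.4000 27.0000

Derivation:
After op 1 tick(10): ref=10.0000 raw=[12.0000 20.0000]
After op 2 sync(0): ref=10.0000 raw=[10.0000 20.0000]
After op 3 tick(9): ref=19.0000 raw=[20.8000 38.0000]
After op 4 tick(6): ref=25.0000 raw=[28.0000 50.0000]
After op 5 sync(1): ref=25.0000 raw=[28.0000 25.0000]
After op 6 sync(1): ref=25.0000 raw=[28.0000 25.0000]
After op 7 tick(2): ref=27.0000 raw=[30.4000 29.0000]
After op 8 sync(1): ref=27.0000 raw=[30.4000 27.0000]
Wrap final raw readings (mod 60): 30.4000 mod 60 = 30.4000; 27.0000 mod 60 = 27.0000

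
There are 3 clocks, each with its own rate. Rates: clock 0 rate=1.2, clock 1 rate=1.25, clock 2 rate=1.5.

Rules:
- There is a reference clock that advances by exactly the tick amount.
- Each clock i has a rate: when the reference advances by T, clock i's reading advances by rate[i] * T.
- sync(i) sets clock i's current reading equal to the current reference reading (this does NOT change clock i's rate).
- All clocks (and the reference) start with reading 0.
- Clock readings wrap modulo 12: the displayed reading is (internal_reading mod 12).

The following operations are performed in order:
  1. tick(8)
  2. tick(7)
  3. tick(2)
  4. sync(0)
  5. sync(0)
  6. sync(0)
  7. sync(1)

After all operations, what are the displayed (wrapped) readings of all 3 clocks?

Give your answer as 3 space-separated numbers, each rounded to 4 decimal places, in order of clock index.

After op 1 tick(8): ref=8.0000 raw=[9.6000 10.0000 12.0000]
After op 2 tick(7): ref=15.0000 raw=[18.0000 18.7500 22.5000]
After op 3 tick(2): ref=17.0000 raw=[20.4000 21.2500 25.5000]
After op 4 sync(0): ref=17.0000 raw=[17.0000 21.2500 25.5000]
After op 5 sync(0): ref=17.0000 raw=[17.0000 21.2500 25.5000]
After op 6 sync(0): ref=17.0000 raw=[17.0000 21.2500 25.5000]
After op 7 sync(1): ref=17.0000 raw=[17.0000 17.0000 25.5000]
Wrap final raw readings (mod 12): 17.0000 mod 12 = 5.0000; 17.0000 mod 12 = 5.0000; 25.5000 mod 12 = 1.5000

Answer: 5.0000 5.0000 1.5000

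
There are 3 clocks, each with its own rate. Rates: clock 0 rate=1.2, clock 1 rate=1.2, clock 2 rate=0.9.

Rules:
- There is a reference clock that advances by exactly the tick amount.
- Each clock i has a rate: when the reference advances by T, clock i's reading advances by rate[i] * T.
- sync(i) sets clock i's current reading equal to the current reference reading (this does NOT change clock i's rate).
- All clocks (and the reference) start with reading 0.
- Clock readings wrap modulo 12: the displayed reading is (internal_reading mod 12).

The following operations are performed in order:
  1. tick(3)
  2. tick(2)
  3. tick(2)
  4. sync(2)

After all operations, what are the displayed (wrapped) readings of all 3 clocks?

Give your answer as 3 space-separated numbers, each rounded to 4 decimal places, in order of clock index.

After op 1 tick(3): ref=3.0000 raw=[3.6000 3.6000 2.7000]
After op 2 tick(2): ref=5.0000 raw=[6.0000 6.0000 4.5000]
After op 3 tick(2): ref=7.0000 raw=[8.4000 8.4000 6.3000]
After op 4 sync(2): ref=7.0000 raw=[8.4000 8.4000 7.0000]
Wrap final raw readings (mod 12): 8.4000 mod 12 = 8.4000; 8.4000 mod 12 = 8.4000; 7.0000 mod 12 = 7.0000

Answer: 8.4000 8.4000 7.0000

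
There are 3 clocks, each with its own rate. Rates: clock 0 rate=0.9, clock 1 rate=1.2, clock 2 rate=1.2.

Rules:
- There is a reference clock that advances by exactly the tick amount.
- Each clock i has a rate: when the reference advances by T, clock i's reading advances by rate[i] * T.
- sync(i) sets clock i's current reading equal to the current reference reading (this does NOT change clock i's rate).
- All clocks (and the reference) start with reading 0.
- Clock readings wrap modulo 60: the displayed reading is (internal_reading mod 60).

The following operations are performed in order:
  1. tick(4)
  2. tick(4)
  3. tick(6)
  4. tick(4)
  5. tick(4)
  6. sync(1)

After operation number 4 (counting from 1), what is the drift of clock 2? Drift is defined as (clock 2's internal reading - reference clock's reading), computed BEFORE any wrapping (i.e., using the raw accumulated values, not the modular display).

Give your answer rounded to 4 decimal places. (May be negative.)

After op 1 tick(4): ref=4.0000 raw=[3.6000 4.8000 4.8000]
After op 2 tick(4): ref=8.0000 raw=[7.2000 9.6000 9.6000]
After op 3 tick(6): ref=14.0000 raw=[12.6000 16.8000 16.8000]
After op 4 tick(4): ref=18.0000 raw=[16.2000 21.6000 21.6000]
Drift of clock 2 after op 4: 21.6000 - 18.0000 = 3.6000

Answer: 3.6000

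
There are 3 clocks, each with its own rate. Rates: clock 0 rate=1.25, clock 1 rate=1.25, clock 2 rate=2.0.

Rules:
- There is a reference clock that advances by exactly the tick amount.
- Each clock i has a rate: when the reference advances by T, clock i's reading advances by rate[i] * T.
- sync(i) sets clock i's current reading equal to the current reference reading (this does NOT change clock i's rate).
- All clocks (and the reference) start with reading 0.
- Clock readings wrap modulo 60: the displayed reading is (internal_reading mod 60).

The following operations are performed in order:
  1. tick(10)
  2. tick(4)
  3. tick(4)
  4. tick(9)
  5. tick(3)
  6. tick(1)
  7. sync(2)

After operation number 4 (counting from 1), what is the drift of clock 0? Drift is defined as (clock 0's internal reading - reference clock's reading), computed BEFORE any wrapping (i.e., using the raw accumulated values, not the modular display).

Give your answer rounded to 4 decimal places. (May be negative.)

Answer: 6.7500

Derivation:
After op 1 tick(10): ref=10.0000 raw=[12.5000 12.5000 20.0000]
After op 2 tick(4): ref=14.0000 raw=[17.5000 17.5000 28.0000]
After op 3 tick(4): ref=18.0000 raw=[22.5000 22.5000 36.0000]
After op 4 tick(9): ref=27.0000 raw=[33.7500 33.7500 54.0000]
Drift of clock 0 after op 4: 33.7500 - 27.0000 = 6.7500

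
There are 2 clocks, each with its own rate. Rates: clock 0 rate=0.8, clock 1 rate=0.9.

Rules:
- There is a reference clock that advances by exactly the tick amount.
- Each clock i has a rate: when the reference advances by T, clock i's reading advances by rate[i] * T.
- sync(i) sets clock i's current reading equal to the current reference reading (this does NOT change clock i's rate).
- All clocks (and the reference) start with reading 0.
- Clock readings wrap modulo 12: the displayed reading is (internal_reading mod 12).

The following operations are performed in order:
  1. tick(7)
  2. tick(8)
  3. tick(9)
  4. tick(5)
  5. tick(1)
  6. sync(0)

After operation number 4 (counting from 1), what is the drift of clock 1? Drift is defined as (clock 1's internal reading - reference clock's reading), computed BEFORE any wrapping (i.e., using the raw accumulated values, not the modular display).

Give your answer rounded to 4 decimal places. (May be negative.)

Answer: -2.9000

Derivation:
After op 1 tick(7): ref=7.0000 raw=[5.6000 6.3000]
After op 2 tick(8): ref=15.0000 raw=[12.0000 13.5000]
After op 3 tick(9): ref=24.0000 raw=[19.2000 21.6000]
After op 4 tick(5): ref=29.0000 raw=[23.2000 26.1000]
Drift of clock 1 after op 4: 26.1000 - 29.0000 = -2.9000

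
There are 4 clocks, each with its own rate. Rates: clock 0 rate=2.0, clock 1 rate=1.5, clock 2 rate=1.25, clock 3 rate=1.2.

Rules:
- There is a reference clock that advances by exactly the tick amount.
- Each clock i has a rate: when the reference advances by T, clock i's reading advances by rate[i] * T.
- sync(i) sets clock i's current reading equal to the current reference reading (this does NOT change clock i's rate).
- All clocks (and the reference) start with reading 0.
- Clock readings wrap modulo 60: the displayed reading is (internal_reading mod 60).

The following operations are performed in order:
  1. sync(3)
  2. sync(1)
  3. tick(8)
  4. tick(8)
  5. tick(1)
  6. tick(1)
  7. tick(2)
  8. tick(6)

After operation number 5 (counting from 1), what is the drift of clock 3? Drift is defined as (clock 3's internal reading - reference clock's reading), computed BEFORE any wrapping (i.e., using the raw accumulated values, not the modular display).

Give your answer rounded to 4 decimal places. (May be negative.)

Answer: 3.4000

Derivation:
After op 1 sync(3): ref=0.0000 raw=[0.0000 0.0000 0.0000 0.0000]
After op 2 sync(1): ref=0.0000 raw=[0.0000 0.0000 0.0000 0.0000]
After op 3 tick(8): ref=8.0000 raw=[16.0000 12.0000 10.0000 9.6000]
After op 4 tick(8): ref=16.0000 raw=[32.0000 24.0000 20.0000 19.2000]
After op 5 tick(1): ref=17.0000 raw=[34.0000 25.5000 21.2500 20.4000]
Drift of clock 3 after op 5: 20.4000 - 17.0000 = 3.4000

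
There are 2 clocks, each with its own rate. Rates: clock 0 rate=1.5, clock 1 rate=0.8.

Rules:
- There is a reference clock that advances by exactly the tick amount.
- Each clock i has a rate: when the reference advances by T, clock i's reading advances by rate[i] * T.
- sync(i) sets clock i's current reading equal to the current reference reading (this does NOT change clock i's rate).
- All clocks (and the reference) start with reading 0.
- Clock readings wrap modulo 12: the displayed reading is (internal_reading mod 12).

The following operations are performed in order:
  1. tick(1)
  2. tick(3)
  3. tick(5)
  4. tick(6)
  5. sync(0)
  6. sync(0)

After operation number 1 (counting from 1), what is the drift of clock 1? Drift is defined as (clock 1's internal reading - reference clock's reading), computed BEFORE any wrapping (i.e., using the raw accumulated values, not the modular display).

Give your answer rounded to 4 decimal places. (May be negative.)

Answer: -0.2000

Derivation:
After op 1 tick(1): ref=1.0000 raw=[1.5000 0.8000]
Drift of clock 1 after op 1: 0.8000 - 1.0000 = -0.2000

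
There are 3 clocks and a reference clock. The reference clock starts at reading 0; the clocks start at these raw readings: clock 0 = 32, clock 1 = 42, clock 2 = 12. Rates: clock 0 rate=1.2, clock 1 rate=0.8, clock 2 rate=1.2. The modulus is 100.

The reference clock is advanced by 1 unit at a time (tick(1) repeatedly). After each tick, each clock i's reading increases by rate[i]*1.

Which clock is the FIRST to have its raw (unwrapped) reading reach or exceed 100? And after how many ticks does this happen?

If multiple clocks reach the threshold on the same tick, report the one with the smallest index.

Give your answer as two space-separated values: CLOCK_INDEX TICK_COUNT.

clock 0: start=32, rate=1.2, needs 100-32 = 68; ticks = ceil(68/1.2) = ceil(56.6667) = 57; reading at tick 57 = 32 + 1.2*57 = 100.4000
clock 1: start=42, rate=0.8, needs 100-42 = 58; ticks = ceil(58/0.8) = ceil(72.5000) = 73; reading at tick 73 = 42 + 0.8*73 = 100.4000
clock 2: start=12, rate=1.2, needs 100-12 = 88; ticks = ceil(88/1.2) = ceil(73.3333) = 74; reading at tick 74 = 12 + 1.2*74 = 100.8000
Minimum tick count = 57; winners = [0]; smallest index = 0

Answer: 0 57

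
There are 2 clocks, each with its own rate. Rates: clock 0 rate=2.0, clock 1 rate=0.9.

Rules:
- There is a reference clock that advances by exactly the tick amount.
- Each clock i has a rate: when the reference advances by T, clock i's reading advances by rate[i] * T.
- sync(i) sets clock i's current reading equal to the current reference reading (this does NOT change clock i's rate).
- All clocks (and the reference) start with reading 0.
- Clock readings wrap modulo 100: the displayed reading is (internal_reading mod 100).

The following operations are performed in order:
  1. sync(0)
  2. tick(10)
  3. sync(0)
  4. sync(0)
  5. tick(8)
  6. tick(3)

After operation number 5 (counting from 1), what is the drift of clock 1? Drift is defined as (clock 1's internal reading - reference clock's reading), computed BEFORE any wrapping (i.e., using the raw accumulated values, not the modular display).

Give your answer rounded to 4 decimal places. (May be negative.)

Answer: -1.8000

Derivation:
After op 1 sync(0): ref=0.0000 raw=[0.0000 0.0000]
After op 2 tick(10): ref=10.0000 raw=[20.0000 9.0000]
After op 3 sync(0): ref=10.0000 raw=[10.0000 9.0000]
After op 4 sync(0): ref=10.0000 raw=[10.0000 9.0000]
After op 5 tick(8): ref=18.0000 raw=[26.0000 16.2000]
Drift of clock 1 after op 5: 16.2000 - 18.0000 = -1.8000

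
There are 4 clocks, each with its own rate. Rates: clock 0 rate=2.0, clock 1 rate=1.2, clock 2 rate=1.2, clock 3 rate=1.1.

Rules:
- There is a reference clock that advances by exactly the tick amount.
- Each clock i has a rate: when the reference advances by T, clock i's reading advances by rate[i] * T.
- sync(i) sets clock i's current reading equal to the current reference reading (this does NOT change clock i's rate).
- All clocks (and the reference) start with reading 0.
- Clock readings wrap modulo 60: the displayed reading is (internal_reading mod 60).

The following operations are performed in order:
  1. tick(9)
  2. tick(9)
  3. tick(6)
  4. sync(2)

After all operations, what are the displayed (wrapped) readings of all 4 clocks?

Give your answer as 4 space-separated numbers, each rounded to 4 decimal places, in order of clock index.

After op 1 tick(9): ref=9.0000 raw=[18.0000 10.8000 10.8000 9.9000]
After op 2 tick(9): ref=18.0000 raw=[36.0000 21.6000 21.6000 19.8000]
After op 3 tick(6): ref=24.0000 raw=[48.0000 28.8000 28.8000 26.4000]
After op 4 sync(2): ref=24.0000 raw=[48.0000 28.8000 24.0000 26.4000]
Wrap final raw readings (mod 60): 48.0000 mod 60 = 48.0000; 28.8000 mod 60 = 28.8000; 24.0000 mod 60 = 24.0000; 26.4000 mod 60 = 26.4000

Answer: 48.0000 28.8000 24.0000 26.4000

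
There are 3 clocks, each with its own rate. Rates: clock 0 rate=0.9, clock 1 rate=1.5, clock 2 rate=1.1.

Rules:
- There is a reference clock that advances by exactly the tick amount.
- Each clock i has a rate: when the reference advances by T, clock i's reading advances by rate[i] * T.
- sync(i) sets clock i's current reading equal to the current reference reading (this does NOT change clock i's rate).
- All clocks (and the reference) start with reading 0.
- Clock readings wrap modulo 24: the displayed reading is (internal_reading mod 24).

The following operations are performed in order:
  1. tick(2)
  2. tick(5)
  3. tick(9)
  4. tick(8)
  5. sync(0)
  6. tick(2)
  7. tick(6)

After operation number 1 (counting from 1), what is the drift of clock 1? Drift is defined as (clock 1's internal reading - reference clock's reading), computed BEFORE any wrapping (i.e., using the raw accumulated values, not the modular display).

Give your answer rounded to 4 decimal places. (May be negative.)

Answer: 1.0000

Derivation:
After op 1 tick(2): ref=2.0000 raw=[1.8000 3.0000 2.2000]
Drift of clock 1 after op 1: 3.0000 - 2.0000 = 1.0000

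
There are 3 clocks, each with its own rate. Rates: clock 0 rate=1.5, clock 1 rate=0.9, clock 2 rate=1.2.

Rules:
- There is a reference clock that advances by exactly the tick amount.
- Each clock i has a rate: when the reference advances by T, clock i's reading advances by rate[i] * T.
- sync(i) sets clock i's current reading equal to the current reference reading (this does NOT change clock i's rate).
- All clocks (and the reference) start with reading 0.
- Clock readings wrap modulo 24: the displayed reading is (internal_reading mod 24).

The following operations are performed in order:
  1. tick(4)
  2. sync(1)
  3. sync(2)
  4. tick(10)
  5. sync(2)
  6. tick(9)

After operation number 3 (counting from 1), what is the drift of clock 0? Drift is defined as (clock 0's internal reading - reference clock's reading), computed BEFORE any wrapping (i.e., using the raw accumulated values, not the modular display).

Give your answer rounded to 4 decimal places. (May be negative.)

Answer: 2.0000

Derivation:
After op 1 tick(4): ref=4.0000 raw=[6.0000 3.6000 4.8000]
After op 2 sync(1): ref=4.0000 raw=[6.0000 4.0000 4.8000]
After op 3 sync(2): ref=4.0000 raw=[6.0000 4.0000 4.0000]
Drift of clock 0 after op 3: 6.0000 - 4.0000 = 2.0000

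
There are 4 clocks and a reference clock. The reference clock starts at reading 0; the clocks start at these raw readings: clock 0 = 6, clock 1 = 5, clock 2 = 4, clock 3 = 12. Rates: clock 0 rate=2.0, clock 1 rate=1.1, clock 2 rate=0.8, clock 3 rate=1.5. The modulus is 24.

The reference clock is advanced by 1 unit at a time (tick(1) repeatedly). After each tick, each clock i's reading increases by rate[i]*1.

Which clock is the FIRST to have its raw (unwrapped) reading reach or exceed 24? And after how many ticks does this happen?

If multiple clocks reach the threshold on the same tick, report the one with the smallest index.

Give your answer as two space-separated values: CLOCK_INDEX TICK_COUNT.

clock 0: start=6, rate=2.0, needs 24-6 = 18; ticks = ceil(18/2.0) = ceil(9.0000) = 9; reading at tick 9 = 6 + 2.0*9 = 24.0000
clock 1: start=5, rate=1.1, needs 24-5 = 19; ticks = ceil(19/1.1) = ceil(17.2727) = 18; reading at tick 18 = 5 + 1.1*18 = 24.8000
clock 2: start=4, rate=0.8, needs 24-4 = 20; ticks = ceil(20/0.8) = ceil(25.0000) = 25; reading at tick 25 = 4 + 0.8*25 = 24.0000
clock 3: start=12, rate=1.5, needs 24-12 = 12; ticks = ceil(12/1.5) = ceil(8.0000) = 8; reading at tick 8 = 12 + 1.5*8 = 24.0000
Minimum tick count = 8; winners = [3]; smallest index = 3

Answer: 3 8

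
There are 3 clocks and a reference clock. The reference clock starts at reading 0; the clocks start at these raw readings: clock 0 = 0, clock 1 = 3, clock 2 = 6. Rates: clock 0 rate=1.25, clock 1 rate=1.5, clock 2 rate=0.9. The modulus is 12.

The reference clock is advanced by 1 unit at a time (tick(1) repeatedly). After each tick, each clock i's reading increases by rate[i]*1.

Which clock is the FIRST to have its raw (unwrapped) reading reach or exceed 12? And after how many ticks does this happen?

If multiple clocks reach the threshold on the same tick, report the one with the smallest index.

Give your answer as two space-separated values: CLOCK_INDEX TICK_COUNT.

clock 0: start=0, rate=1.25, needs 12-0 = 12; ticks = ceil(12/1.25) = ceil(9.6000) = 10; reading at tick 10 = 0 + 1.25*10 = 12.5000
clock 1: start=3, rate=1.5, needs 12-3 = 9; ticks = ceil(9/1.5) = ceil(6.0000) = 6; reading at tick 6 = 3 + 1.5*6 = 12.0000
clock 2: start=6, rate=0.9, needs 12-6 = 6; ticks = ceil(6/0.9) = ceil(6.6667) = 7; reading at tick 7 = 6 + 0.9*7 = 12.3000
Minimum tick count = 6; winners = [1]; smallest index = 1

Answer: 1 6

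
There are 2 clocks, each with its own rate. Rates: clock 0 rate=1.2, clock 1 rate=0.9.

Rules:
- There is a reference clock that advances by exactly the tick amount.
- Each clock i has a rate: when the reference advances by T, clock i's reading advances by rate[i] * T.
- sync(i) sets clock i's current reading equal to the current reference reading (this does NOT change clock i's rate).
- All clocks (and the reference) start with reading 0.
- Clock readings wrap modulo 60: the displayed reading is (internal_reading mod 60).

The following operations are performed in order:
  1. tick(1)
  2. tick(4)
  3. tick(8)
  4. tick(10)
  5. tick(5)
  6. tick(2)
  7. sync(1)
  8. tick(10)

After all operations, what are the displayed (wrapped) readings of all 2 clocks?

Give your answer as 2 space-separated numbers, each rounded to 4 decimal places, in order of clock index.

After op 1 tick(1): ref=1.0000 raw=[1.2000 0.9000]
After op 2 tick(4): ref=5.0000 raw=[6.0000 4.5000]
After op 3 tick(8): ref=13.0000 raw=[15.6000 11.7000]
After op 4 tick(10): ref=23.0000 raw=[27.6000 20.7000]
After op 5 tick(5): ref=28.0000 raw=[33.6000 25.2000]
After op 6 tick(2): ref=30.0000 raw=[36.0000 27.0000]
After op 7 sync(1): ref=30.0000 raw=[36.0000 30.0000]
After op 8 tick(10): ref=40.0000 raw=[48.0000 39.0000]
Wrap final raw readings (mod 60): 48.0000 mod 60 = 48.0000; 39.0000 mod 60 = 39.0000

Answer: 48.0000 39.0000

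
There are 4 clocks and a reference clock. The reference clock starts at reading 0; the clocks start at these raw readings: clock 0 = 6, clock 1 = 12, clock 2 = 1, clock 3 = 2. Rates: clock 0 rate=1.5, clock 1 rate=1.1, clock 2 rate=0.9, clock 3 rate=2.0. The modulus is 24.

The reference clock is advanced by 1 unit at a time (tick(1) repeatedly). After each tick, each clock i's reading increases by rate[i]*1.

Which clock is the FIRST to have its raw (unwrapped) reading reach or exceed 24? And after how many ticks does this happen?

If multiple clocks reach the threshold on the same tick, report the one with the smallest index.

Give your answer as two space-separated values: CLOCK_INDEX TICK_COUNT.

clock 0: start=6, rate=1.5, needs 24-6 = 18; ticks = ceil(18/1.5) = ceil(12.0000) = 12; reading at tick 12 = 6 + 1.5*12 = 24.0000
clock 1: start=12, rate=1.1, needs 24-12 = 12; ticks = ceil(12/1.1) = ceil(10.9091) = 11; reading at tick 11 = 12 + 1.1*11 = 24.1000
clock 2: start=1, rate=0.9, needs 24-1 = 23; ticks = ceil(23/0.9) = ceil(25.5556) = 26; reading at tick 26 = 1 + 0.9*26 = 24.4000
clock 3: start=2, rate=2.0, needs 24-2 = 22; ticks = ceil(22/2.0) = ceil(11.0000) = 11; reading at tick 11 = 2 + 2.0*11 = 24.0000
Minimum tick count = 11; winners = [1, 3]; smallest index = 1

Answer: 1 11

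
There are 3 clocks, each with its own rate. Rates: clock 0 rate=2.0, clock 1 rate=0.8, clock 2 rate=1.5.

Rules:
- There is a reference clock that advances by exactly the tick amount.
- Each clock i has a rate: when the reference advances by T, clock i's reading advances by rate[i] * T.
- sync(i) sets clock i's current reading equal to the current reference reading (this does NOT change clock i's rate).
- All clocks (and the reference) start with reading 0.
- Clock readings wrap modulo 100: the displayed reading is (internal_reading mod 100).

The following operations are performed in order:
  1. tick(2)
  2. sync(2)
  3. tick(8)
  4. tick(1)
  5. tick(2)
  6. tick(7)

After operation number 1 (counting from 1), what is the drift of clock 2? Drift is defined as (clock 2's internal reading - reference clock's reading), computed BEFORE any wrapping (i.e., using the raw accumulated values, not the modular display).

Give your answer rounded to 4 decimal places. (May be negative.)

Answer: 1.0000

Derivation:
After op 1 tick(2): ref=2.0000 raw=[4.0000 1.6000 3.0000]
Drift of clock 2 after op 1: 3.0000 - 2.0000 = 1.0000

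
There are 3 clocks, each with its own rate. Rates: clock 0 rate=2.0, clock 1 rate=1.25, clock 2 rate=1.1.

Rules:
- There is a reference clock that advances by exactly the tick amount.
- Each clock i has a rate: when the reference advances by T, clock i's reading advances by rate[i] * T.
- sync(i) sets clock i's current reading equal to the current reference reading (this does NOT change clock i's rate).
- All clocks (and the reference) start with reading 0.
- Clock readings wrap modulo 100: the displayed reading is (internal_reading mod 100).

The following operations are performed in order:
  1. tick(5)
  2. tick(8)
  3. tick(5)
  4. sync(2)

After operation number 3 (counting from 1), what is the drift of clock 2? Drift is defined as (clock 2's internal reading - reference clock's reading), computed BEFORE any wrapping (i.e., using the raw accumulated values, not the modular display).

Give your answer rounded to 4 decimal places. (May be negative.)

After op 1 tick(5): ref=5.0000 raw=[10.0000 6.2500 5.5000]
After op 2 tick(8): ref=13.0000 raw=[26.0000 16.2500 14.3000]
After op 3 tick(5): ref=18.0000 raw=[36.0000 22.5000 19.8000]
Drift of clock 2 after op 3: 19.8000 - 18.0000 = 1.8000

Answer: 1.8000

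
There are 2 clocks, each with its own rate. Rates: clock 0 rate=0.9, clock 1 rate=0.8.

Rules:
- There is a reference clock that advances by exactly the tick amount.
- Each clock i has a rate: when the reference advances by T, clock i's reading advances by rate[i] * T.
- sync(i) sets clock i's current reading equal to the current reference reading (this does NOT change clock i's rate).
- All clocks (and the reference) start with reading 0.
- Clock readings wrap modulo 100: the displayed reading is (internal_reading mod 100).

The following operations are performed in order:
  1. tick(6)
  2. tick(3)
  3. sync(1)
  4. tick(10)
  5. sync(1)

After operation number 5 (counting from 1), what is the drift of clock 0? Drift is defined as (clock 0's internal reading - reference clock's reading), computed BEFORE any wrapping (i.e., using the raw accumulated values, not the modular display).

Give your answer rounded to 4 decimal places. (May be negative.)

After op 1 tick(6): ref=6.0000 raw=[5.4000 4.8000]
After op 2 tick(3): ref=9.0000 raw=[8.1000 7.2000]
After op 3 sync(1): ref=9.0000 raw=[8.1000 9.0000]
After op 4 tick(10): ref=19.0000 raw=[17.1000 17.0000]
After op 5 sync(1): ref=19.0000 raw=[17.1000 19.0000]
Drift of clock 0 after op 5: 17.1000 - 19.0000 = -1.9000

Answer: -1.9000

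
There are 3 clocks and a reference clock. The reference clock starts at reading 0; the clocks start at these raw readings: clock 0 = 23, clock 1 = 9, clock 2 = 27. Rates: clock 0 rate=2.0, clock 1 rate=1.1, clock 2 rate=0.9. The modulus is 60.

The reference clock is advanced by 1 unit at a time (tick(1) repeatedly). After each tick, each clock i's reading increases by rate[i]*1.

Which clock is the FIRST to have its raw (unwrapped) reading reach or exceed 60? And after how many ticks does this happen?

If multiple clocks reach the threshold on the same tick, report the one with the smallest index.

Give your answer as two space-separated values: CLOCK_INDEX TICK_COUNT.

Answer: 0 19

Derivation:
clock 0: start=23, rate=2.0, needs 60-23 = 37; ticks = ceil(37/2.0) = ceil(18.5000) = 19; reading at tick 19 = 23 + 2.0*19 = 61.0000
clock 1: start=9, rate=1.1, needs 60-9 = 51; ticks = ceil(51/1.1) = ceil(46.3636) = 47; reading at tick 47 = 9 + 1.1*47 = 60.7000
clock 2: start=27, rate=0.9, needs 60-27 = 33; ticks = ceil(33/0.9) = ceil(36.6667) = 37; reading at tick 37 = 27 + 0.9*37 = 60.3000
Minimum tick count = 19; winners = [0]; smallest index = 0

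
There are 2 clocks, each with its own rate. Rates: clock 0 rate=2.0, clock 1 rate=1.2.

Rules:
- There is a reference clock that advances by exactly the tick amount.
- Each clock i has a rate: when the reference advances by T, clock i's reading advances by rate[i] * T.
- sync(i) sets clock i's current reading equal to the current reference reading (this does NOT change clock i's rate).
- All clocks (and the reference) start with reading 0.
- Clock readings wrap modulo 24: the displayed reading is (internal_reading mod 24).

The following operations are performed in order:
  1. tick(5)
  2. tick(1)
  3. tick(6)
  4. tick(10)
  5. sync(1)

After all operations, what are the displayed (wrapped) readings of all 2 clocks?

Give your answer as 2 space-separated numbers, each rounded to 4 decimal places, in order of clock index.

After op 1 tick(5): ref=5.0000 raw=[10.0000 6.0000]
After op 2 tick(1): ref=6.0000 raw=[12.0000 7.2000]
After op 3 tick(6): ref=12.0000 raw=[24.0000 14.4000]
After op 4 tick(10): ref=22.0000 raw=[44.0000 26.4000]
After op 5 sync(1): ref=22.0000 raw=[44.0000 22.0000]
Wrap final raw readings (mod 24): 44.0000 mod 24 = 20.0000; 22.0000 mod 24 = 22.0000

Answer: 20.0000 22.0000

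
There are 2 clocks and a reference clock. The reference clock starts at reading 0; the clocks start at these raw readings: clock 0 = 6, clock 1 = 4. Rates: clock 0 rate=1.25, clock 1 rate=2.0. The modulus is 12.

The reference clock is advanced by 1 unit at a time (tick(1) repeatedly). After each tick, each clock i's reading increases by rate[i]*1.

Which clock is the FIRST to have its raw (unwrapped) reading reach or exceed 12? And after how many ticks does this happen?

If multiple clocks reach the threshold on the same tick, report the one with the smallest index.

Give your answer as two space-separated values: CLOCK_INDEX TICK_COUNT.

clock 0: start=6, rate=1.25, needs 12-6 = 6; ticks = ceil(6/1.25) = ceil(4.8000) = 5; reading at tick 5 = 6 + 1.25*5 = 12.2500
clock 1: start=4, rate=2.0, needs 12-4 = 8; ticks = ceil(8/2.0) = ceil(4.0000) = 4; reading at tick 4 = 4 + 2.0*4 = 12.0000
Minimum tick count = 4; winners = [1]; smallest index = 1

Answer: 1 4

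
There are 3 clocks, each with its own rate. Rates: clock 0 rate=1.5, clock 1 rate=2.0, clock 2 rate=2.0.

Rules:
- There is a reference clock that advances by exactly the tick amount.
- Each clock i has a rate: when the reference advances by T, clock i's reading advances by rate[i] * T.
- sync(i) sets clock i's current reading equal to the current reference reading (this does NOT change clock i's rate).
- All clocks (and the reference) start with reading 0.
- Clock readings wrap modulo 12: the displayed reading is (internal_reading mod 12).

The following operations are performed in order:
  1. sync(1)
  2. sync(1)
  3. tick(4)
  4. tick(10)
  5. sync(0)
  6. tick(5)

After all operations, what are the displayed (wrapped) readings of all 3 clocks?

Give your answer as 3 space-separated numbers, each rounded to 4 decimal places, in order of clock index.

After op 1 sync(1): ref=0.0000 raw=[0.0000 0.0000 0.0000]
After op 2 sync(1): ref=0.0000 raw=[0.0000 0.0000 0.0000]
After op 3 tick(4): ref=4.0000 raw=[6.0000 8.0000 8.0000]
After op 4 tick(10): ref=14.0000 raw=[21.0000 28.0000 28.0000]
After op 5 sync(0): ref=14.0000 raw=[14.0000 28.0000 28.0000]
After op 6 tick(5): ref=19.0000 raw=[21.5000 38.0000 38.0000]
Wrap final raw readings (mod 12): 21.5000 mod 12 = 9.5000; 38.0000 mod 12 = 2.0000; 38.0000 mod 12 = 2.0000

Answer: 9.5000 2.0000 2.0000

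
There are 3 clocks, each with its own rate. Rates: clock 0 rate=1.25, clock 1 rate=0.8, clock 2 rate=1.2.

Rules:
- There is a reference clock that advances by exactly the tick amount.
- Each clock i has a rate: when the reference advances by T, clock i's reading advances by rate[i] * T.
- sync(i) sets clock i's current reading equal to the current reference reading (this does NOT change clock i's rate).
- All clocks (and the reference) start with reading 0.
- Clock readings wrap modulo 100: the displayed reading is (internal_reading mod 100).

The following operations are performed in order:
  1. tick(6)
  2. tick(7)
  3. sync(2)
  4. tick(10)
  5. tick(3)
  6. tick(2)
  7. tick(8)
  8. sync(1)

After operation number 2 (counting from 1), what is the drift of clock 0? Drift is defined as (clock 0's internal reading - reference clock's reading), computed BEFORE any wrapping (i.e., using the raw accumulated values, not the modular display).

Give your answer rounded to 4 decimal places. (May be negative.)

Answer: 3.2500

Derivation:
After op 1 tick(6): ref=6.0000 raw=[7.5000 4.8000 7.2000]
After op 2 tick(7): ref=13.0000 raw=[16.2500 10.4000 15.6000]
Drift of clock 0 after op 2: 16.2500 - 13.0000 = 3.2500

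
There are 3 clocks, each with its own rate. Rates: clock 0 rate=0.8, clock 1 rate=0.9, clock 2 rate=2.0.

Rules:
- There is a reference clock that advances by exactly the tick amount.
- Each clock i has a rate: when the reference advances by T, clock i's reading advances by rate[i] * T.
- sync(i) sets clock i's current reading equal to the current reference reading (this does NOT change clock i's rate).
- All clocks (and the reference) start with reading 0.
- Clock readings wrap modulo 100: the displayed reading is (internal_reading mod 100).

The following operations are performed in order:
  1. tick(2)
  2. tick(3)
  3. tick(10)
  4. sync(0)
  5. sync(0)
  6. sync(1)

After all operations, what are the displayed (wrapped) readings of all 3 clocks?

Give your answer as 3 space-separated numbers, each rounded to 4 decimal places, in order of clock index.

After op 1 tick(2): ref=2.0000 raw=[1.6000 1.8000 4.0000]
After op 2 tick(3): ref=5.0000 raw=[4.0000 4.5000 10.0000]
After op 3 tick(10): ref=15.0000 raw=[12.0000 13.5000 30.0000]
After op 4 sync(0): ref=15.0000 raw=[15.0000 13.5000 30.0000]
After op 5 sync(0): ref=15.0000 raw=[15.0000 13.5000 30.0000]
After op 6 sync(1): ref=15.0000 raw=[15.0000 15.0000 30.0000]
Wrap final raw readings (mod 100): 15.0000 mod 100 = 15.0000; 15.0000 mod 100 = 15.0000; 30.0000 mod 100 = 30.0000

Answer: 15.0000 15.0000 30.0000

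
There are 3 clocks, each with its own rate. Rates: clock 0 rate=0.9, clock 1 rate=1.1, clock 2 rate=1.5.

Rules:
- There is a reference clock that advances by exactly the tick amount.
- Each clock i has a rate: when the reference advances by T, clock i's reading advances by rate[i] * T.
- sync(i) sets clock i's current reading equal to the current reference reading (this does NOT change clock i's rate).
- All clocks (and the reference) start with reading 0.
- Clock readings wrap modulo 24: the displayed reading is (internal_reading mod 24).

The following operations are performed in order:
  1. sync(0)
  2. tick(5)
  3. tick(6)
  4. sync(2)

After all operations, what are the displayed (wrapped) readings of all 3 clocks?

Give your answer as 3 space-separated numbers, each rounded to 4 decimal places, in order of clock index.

Answer: 9.9000 12.1000 11.0000

Derivation:
After op 1 sync(0): ref=0.0000 raw=[0.0000 0.0000 0.0000]
After op 2 tick(5): ref=5.0000 raw=[4.5000 5.5000 7.5000]
After op 3 tick(6): ref=11.0000 raw=[9.9000 12.1000 16.5000]
After op 4 sync(2): ref=11.0000 raw=[9.9000 12.1000 11.0000]
Wrap final raw readings (mod 24): 9.9000 mod 24 = 9.9000; 12.1000 mod 24 = 12.1000; 11.0000 mod 24 = 11.0000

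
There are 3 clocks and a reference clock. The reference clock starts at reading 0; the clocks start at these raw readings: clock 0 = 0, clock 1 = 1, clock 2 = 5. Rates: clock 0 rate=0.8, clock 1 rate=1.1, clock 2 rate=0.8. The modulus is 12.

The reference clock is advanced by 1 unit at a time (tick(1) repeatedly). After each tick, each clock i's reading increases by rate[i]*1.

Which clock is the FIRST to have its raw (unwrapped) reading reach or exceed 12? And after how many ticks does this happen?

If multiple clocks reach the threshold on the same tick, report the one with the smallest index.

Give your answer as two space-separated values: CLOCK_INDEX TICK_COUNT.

Answer: 2 9

Derivation:
clock 0: start=0, rate=0.8, needs 12-0 = 12; ticks = ceil(12/0.8) = ceil(15.0000) = 15; reading at tick 15 = 0 + 0.8*15 = 12.0000
clock 1: start=1, rate=1.1, needs 12-1 = 11; ticks = ceil(11/1.1) = ceil(10.0000) = 10; reading at tick 10 = 1 + 1.1*10 = 12.0000
clock 2: start=5, rate=0.8, needs 12-5 = 7; ticks = ceil(7/0.8) = ceil(8.7500) = 9; reading at tick 9 = 5 + 0.8*9 = 12.2000
Minimum tick count = 9; winners = [2]; smallest index = 2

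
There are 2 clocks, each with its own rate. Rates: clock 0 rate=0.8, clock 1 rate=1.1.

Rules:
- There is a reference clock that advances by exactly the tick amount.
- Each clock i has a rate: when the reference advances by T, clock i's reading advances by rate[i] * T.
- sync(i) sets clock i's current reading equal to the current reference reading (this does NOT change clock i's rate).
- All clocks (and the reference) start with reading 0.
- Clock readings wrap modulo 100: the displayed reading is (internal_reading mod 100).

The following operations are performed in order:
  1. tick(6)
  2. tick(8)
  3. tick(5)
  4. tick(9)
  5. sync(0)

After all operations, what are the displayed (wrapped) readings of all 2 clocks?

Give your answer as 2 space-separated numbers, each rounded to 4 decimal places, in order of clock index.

Answer: 28.0000 30.8000

Derivation:
After op 1 tick(6): ref=6.0000 raw=[4.8000 6.6000]
After op 2 tick(8): ref=14.0000 raw=[11.2000 15.4000]
After op 3 tick(5): ref=19.0000 raw=[15.2000 20.9000]
After op 4 tick(9): ref=28.0000 raw=[22.4000 30.8000]
After op 5 sync(0): ref=28.0000 raw=[28.0000 30.8000]
Wrap final raw readings (mod 100): 28.0000 mod 100 = 28.0000; 30.8000 mod 100 = 30.8000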